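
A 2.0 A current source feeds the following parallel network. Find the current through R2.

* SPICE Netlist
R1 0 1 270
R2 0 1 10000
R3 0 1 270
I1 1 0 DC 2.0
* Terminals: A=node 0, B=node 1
All resistors sit directly between nodes 0 and 1, so they are in parallel and share one voltage V; the full source current 2 A splits among them.
1/R_par = 1/270 + 1/10000 + 1/270 = 0.007507 S  =>  R_par = 133.2 Ω
V = I × R_par = 2 × 133.2 = 266.4 V
I_R2 = V/R2 = 266.4/10000 = 0.02664 A

Final answer: 0.02664 A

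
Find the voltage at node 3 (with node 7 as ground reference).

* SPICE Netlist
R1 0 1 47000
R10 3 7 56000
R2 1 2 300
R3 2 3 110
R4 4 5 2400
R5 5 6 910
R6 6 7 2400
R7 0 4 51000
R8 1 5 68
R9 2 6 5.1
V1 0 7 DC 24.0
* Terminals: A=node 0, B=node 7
Nodal analysis, taking node 7 as the 0 V reference.
Source V1 fixes V_0 = 24 V.
KCL at each unknown node (sum of currents leaving = 0; resistances in Ω):
  Node 1: (V_1 - 24)/47000 + (V_1 - V_2)/300 + (V_1 - V_5)/68 = 0
  Node 2: (V_2 - V_1)/300 + (V_2 - V_3)/110 + (V_2 - V_6)/5.1 = 0
  Node 3: (V_3 - V_2)/110 + (V_3 - 0)/56000 = 0
  Node 4: (V_4 - V_5)/2400 + (V_4 - 24)/51000 = 0
  Node 5: (V_5 - V_4)/2400 + (V_5 - V_6)/910 + (V_5 - V_1)/68 = 0
  Node 6: (V_6 - V_5)/910 + (V_6 - 0)/2400 + (V_6 - V_2)/5.1 = 0
Collecting terms (coefficients in siemens):
  0.01806·V_1 - 0.003333·V_2 - 0.01471·V_5 = 0.0005106
  0.2085·V_2 - 0.003333·V_1 - 0.009091·V_3 - 0.1961·V_6 = 0
  0.009109·V_3 - 0.009091·V_2 = 0
  0.0004363·V_4 - 0.0004167·V_5 = 0.0004706
  0.01622·V_5 - 0.01471·V_1 - 0.0004167·V_4 - 0.001099·V_6 = 0
  0.1976·V_6 - 0.1961·V_2 - 0.001099·V_5 = 0
Solving these 6 simultaneous equations (Gaussian elimination) gives:
  V_1 = 2.202 V, V_2 = 2.009 V, V_3 = 2.005 V, V_4 = 3.194 V
  V_5 = 2.214 V, V_6 = 2.006 V
The requested potential is V_3 = 2.005 V.

Final answer: V_3 = 2.005 V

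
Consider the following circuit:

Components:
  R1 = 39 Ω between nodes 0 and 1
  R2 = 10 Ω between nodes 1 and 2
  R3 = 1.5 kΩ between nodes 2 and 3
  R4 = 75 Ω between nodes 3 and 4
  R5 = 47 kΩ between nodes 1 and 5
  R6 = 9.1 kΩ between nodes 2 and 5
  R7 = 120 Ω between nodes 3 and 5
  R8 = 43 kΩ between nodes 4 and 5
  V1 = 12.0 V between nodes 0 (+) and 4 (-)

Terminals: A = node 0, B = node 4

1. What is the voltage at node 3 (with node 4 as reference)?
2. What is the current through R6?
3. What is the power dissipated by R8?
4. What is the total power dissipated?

Nodal analysis, taking node 4 as the 0 V reference.
Source V1 fixes V_0 = 12 V.
KCL at each unknown node (sum of currents leaving = 0; resistances in Ω):
  Node 1: (V_1 - 12)/39 + (V_1 - V_2)/10 + (V_1 - V_5)/47000 = 0
  Node 2: (V_2 - V_1)/10 + (V_2 - V_3)/1500 + (V_2 - V_5)/9100 = 0
  Node 3: (V_3 - V_2)/1500 + (V_3 - 0)/75 + (V_3 - V_5)/120 = 0
  Node 5: (V_5 - V_1)/47000 + (V_5 - V_2)/9100 + (V_5 - V_3)/120 + (V_5 - 0)/43000 = 0
Collecting terms (coefficients in siemens):
  0.1257·V_1 - 0.1·V_2 - 0.00002128·V_5 = 0.3077
  0.1008·V_2 - 0.1·V_1 - 0.0006667·V_3 - 0.0001099·V_5 = 0
  0.02233·V_3 - 0.0006667·V_2 - 0.008333·V_5 = 0
  0.008488·V_5 - 0.00002128·V_1 - 0.0001099·V_2 - 0.008333·V_3 = 0
Solving these 4 simultaneous equations (Gaussian elimination) gives:
  V_1 = 11.66 V, V_2 = 11.58 V, V_3 = 0.6508 V, V_5 = 0.8181 V
Part 1:
  Read off the nodal solution: V_3 = 0.6508 V
Part 2:
  I_R6 = (V_2 - V_5)/R6 = (11.58 - 0.8181)/9100 = 0.001182 A
  Magnitude: I_R6 = 0.001182 A
Part 3:
  I_R8 = (V_4 - V_5)/R8 = (0 - 0.8181)/43000 = -0.00001903 A
  P_R8 = I_R8² × R8 = (-0.00001903)² × 43000 = 0.00001556 W
Part 4:
  Power in each resistor, P = (ΔV)²/R:
    P_R1 = (12 - 11.66)²/39 = 0.00295 W
    P_R2 = (11.66 - 11.58)²/10 = 0.0007167 W
    P_R3 = (11.58 - 0.6508)²/1500 = 0.07958 W
    P_R4 = (0.6508 - 0)²/75 = 0.005647 W
    P_R5 = (11.66 - 0.8181)²/47000 = 0.002501 W
    P_R6 = (11.58 - 0.8181)²/9100 = 0.01272 W
    P_R7 = (0.6508 - 0.8181)²/120 = 0.0002331 W
    P_R8 = (0 - 0.8181)²/43000 = 0.00001556 W
  P_total = P_R1 + P_R2 + P_R3 + P_R4 + P_R5 + P_R6 + P_R7 + P_R8 = 0.1044 W

Final answers:
1. V_3 = 0.6508 V
2. I_R6 = 0.001182 A
3. P_R8 = 1.556e-05 W
4. P_total = 0.1044 W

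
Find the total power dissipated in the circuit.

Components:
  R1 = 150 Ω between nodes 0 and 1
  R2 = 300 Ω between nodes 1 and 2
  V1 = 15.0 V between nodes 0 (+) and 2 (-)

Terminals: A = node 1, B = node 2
Nodal analysis, taking node 2 as the 0 V reference.
Source V1 fixes V_0 = 15 V.
KCL at each unknown node (sum of currents leaving = 0; resistances in Ω):
  Node 1: (V_1 - 15)/150 + (V_1 - 0)/300 = 0
Collecting terms: 0.01 × V_1 = 0.1  =>  V_1 = 10 V
Power in each resistor, P = (ΔV)²/R:
  P_R1 = (15 - 10)²/150 = 0.1667 W
  P_R2 = (10 - 0)²/300 = 0.3333 W
P_total = P_R1 + P_R2 = 0.5 W

Final answer: 0.5 W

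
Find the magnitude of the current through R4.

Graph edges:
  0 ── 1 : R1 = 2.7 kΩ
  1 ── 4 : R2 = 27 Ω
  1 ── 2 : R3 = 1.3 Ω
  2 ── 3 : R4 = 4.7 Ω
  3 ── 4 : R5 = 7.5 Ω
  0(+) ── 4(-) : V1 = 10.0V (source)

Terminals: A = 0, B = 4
Nodal analysis, taking node 4 as the 0 V reference.
Source V1 fixes V_0 = 10 V.
KCL at each unknown node (sum of currents leaving = 0; resistances in Ω):
  Node 1: (V_1 - 10)/2700 + (V_1 - 0)/27 + (V_1 - V_2)/1.3 = 0
  Node 2: (V_2 - V_1)/1.3 + (V_2 - V_3)/4.7 = 0
  Node 3: (V_3 - V_2)/4.7 + (V_3 - 0)/7.5 = 0
Collecting terms (coefficients in siemens):
  0.8066·V_1 - 0.7692·V_2 = 0.003704
  0.982·V_2 - 0.7692·V_1 - 0.2128·V_3 = 0
  0.3461·V_3 - 0.2128·V_2 = 0
Solving these 3 simultaneous equations (Gaussian elimination) gives:
  V_1 = 0.03322 V, V_2 = 0.03002 V, V_3 = 0.01846 V
I_R4 = (V_2 - V_3)/R4 = (0.03002 - 0.01846)/4.7 = 0.002461 A
|I_R4| = 0.002461 A

Final answer: |I_R4| = 0.002461 A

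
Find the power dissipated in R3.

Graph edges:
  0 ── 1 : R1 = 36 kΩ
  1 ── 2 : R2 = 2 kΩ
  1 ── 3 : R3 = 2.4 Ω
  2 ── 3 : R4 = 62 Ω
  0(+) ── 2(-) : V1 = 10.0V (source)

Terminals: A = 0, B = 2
Nodal analysis, taking node 2 as the 0 V reference.
Source V1 fixes V_0 = 10 V.
KCL at each unknown node (sum of currents leaving = 0; resistances in Ω):
  Node 1: (V_1 - 10)/36000 + (V_1 - 0)/2000 + (V_1 - V_3)/2.4 = 0
  Node 3: (V_3 - V_1)/2.4 + (V_3 - 0)/62 = 0
Collecting terms (coefficients in siemens):
  0.4172·V_1 - 0.4167·V_3 = 0.0002778
  0.4328·V_3 - 0.4167·V_1 = 0
Determinant D = (0.4172)(0.4328) - (-0.4167)(-0.4167) = 0.006949
V_1 = [(0.0002778)(0.4328) - (-0.4167)(0)]/D = 0.0173 V
V_3 = [(0.4172)(0) - (0.0002778)(-0.4167)]/D = 0.01666 V
I_R3 = (V_1 - V_3)/R3 = (0.0173 - 0.01666)/2.4 = 0.0002686 A
P_R3 = I_R3² × R3 = (0.0002686)² × 2.4 = 0.0000001732 W

Final answer: 1.732e-07 W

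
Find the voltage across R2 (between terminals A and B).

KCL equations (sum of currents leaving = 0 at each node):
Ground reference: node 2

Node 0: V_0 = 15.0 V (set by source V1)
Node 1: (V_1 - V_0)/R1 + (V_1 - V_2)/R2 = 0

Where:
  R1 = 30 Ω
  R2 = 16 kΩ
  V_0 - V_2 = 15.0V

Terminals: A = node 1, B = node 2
R1 and R2 are in series across V1 (node 0 → node 1 → node 2), and the output A–B is taken across R2, so this is a voltage divider.
Series current: I = V1/(R1 + R2) = 15/(30 + 16000) = 15/16030 = 0.0009357 A
V_R2 = I × R2 = V1 × R2/(R1 + R2) = 15 × 16000/16030 = 14.97 V

Final answer: 14.97 V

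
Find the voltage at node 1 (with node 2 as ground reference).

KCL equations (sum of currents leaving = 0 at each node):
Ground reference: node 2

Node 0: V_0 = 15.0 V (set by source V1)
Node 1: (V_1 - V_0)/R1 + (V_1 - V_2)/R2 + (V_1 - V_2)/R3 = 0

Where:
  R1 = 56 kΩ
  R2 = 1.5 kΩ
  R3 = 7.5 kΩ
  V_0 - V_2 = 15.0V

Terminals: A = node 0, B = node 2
Nodal analysis, taking node 2 as the 0 V reference.
Source V1 fixes V_0 = 15 V.
KCL at each unknown node (sum of currents leaving = 0; resistances in Ω):
  Node 1: (V_1 - 15)/56000 + (V_1 - 0)/1500 + (V_1 - 0)/7500 = 0
Collecting terms: 0.0008179 × V_1 = 0.0002679  =>  V_1 = 0.3275 V
The requested potential is V_1 = 0.3275 V.

Final answer: V_1 = 0.3275 V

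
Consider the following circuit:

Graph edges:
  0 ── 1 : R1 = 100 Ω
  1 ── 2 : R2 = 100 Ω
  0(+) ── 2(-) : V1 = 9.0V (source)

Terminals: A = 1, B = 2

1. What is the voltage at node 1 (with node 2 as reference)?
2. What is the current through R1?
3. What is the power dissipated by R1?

Nodal analysis, taking node 2 as the 0 V reference.
Source V1 fixes V_0 = 9 V.
KCL at each unknown node (sum of currents leaving = 0; resistances in Ω):
  Node 1: (V_1 - 9)/100 + (V_1 - 0)/100 = 0
Collecting terms: 0.02 × V_1 = 0.09  =>  V_1 = 4.5 V
Part 1:
  Read off the nodal solution: V_1 = 4.5 V
Part 2:
  I_R1 = (V_0 - V_1)/R1 = (9 - 4.5)/100 = 0.045 A
  Magnitude: I_R1 = 0.045 A
Part 3:
  I_R1 = (V_0 - V_1)/R1 = (9 - 4.5)/100 = 0.045 A
  P_R1 = I_R1² × R1 = (0.045)² × 100 = 0.2025 W

Final answers:
1. V_1 = 4.5 V
2. I_R1 = 0.045 A
3. P_R1 = 0.2025 W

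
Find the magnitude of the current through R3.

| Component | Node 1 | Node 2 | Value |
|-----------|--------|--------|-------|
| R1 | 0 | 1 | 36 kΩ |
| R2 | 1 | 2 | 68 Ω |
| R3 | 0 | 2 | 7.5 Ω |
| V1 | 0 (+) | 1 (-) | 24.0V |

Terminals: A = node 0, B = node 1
Nodal analysis, taking node 1 as the 0 V reference.
Source V1 fixes V_0 = 24 V.
KCL at each unknown node (sum of currents leaving = 0; resistances in Ω):
  Node 2: (V_2 - 0)/68 + (V_2 - 24)/7.5 = 0
Collecting terms: 0.148 × V_2 = 3.2  =>  V_2 = 21.62 V
I_R3 = (V_0 - V_2)/R3 = (24 - 21.62)/7.5 = 0.3179 A
|I_R3| = 0.3179 A

Final answer: |I_R3| = 0.3179 A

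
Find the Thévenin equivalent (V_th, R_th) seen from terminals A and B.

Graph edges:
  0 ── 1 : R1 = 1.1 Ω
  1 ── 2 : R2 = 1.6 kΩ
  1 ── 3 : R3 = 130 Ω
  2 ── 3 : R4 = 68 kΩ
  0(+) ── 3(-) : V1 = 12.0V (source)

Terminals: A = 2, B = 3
Step 1 — V_th is the open-circuit voltage V_A - V_B (nothing connected across the terminals).
Nodal analysis, taking node 3 as the 0 V reference.
Source V1 fixes V_0 = 12 V.
KCL at each unknown node (sum of currents leaving = 0; resistances in Ω):
  Node 1: (V_1 - 12)/1.1 + (V_1 - V_2)/1600 + (V_1 - 0)/130 = 0
  Node 2: (V_2 - V_1)/1600 + (V_2 - 0)/68000 = 0
Collecting terms (coefficients in siemens):
  0.9174·V_1 - 0.000625·V_2 = 10.91
  0.0006397·V_2 - 0.000625·V_1 = 0
Determinant D = (0.9174)(0.0006397) - (-0.000625)(-0.000625) = 0.0005865
V_1 = [(10.91)(0.0006397) - (-0.000625)(0)]/D = 11.9 V
V_2 = [(0.9174)(0) - (10.91)(-0.000625)]/D = 11.63 V
V_th = V_2 - V_3 = 11.63 - 0 = 11.63 V
Step 2 — R_th: zero the source — replace V1 by a short circuit (node 3 merges into node 0) — and find the resistance seen between A (node 2) and B (node 0).
Reduce the network between node 2 (A) and node 0 (B) by series/parallel combination:
  Rp1 = R1 ‖ R3 (parallel, both between nodes 0 and 1) = 1/(1/1.1 + 1/130) = 1.091 Ω
  Rs1 = R2 + Rp1 (series, joined only at node 1) = 1600 + 1.091 = 1601 Ω
  Rp2 = R4 ‖ Rs1 (parallel, both between nodes 0 and 2) = 1/(1/68000 + 1/1601) = 1564 Ω
R_th = 1.564 kΩ

Final answer: V_th = 11.63 V, R_th = 1.564 kΩ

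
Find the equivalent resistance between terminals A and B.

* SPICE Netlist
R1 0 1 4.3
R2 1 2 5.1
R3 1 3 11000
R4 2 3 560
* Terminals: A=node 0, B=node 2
Reduce the network between node 0 (A) and node 2 (B) by series/parallel combination:
  Rs1 = R3 + R4 (series, joined only at node 3) = 11000 + 560 = 11560 Ω
  Rp1 = R2 ‖ Rs1 (parallel, both between nodes 1 and 2) = 1/(1/5.1 + 1/11560) = 5.098 Ω
  Rs2 = R1 + Rp1 (series, joined only at node 1) = 4.3 + 5.098 = 9.398 Ω
R_eq = 9.398 Ω

Final answer: 9.398 Ω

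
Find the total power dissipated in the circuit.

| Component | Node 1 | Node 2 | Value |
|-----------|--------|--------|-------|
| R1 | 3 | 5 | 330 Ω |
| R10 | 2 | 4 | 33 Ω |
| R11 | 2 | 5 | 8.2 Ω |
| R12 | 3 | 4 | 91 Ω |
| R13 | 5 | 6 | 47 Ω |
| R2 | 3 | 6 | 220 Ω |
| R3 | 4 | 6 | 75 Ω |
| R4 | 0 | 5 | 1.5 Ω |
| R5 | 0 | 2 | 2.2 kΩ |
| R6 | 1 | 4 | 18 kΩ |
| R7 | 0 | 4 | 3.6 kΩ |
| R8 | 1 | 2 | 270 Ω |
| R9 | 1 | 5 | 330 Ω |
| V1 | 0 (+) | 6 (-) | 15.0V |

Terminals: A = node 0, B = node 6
Nodal analysis, taking node 6 as the 0 V reference.
Source V1 fixes V_0 = 15 V.
KCL at each unknown node (sum of currents leaving = 0; resistances in Ω):
  Node 1: (V_1 - V_4)/18000 + (V_1 - V_2)/270 + (V_1 - V_5)/330 = 0
  Node 2: (V_2 - 15)/2200 + (V_2 - V_1)/270 + (V_2 - V_4)/33 + (V_2 - V_5)/8.2 = 0
  Node 3: (V_3 - V_5)/330 + (V_3 - 0)/220 + (V_3 - V_4)/91 = 0
  Node 4: (V_4 - 0)/75 + (V_4 - V_1)/18000 + (V_4 - 15)/3600 + (V_4 - V_2)/33 + (V_4 - V_3)/91 = 0
  Node 5: (V_5 - V_3)/330 + (V_5 - 15)/1.5 + (V_5 - V_1)/330 + (V_5 - V_2)/8.2 + (V_5 - 0)/47 = 0
Collecting terms (coefficients in siemens):
  0.00679·V_1 - 0.003704·V_2 - 0.00005556·V_4 - 0.00303·V_5 = 0
  0.1564·V_2 - 0.003704·V_1 - 0.0303·V_4 - 0.122·V_5 = 0.006818
  0.01856·V_3 - 0.01099·V_4 - 0.00303·V_5 = 0
  0.05496·V_4 - 0.00005556·V_1 - 0.0303·V_2 - 0.01099·V_3 = 0.004167
  0.816·V_5 - 0.00303·V_1 - 0.122·V_2 - 0.00303·V_3 = 10
Solving these 5 simultaneous equations (Gaussian elimination) gives:
  V_1 = 13.7 V, V_2 = 13.26 V, V_3 = 7.619 V, V_4 = 8.924 V
  V_5 = 14.32 V
Power in each resistor, P = (ΔV)²/R:
  P_R1 = (7.619 - 14.32)²/330 = 0.1359 W
  P_R2 = (7.619 - 0)²/220 = 0.2639 W
  P_R3 = (8.924 - 0)²/75 = 1.062 W
  P_R4 = (15 - 14.32)²/1.5 = 0.3115 W
  P_R5 = (15 - 13.26)²/2200 = 0.001378 W
  P_R6 = (13.7 - 8.924)²/18000 = 0.001265 W
  P_R7 = (15 - 8.924)²/3600 = 0.01026 W
  P_R8 = (13.7 - 13.26)²/270 = 0.0007057 W
  P_R9 = (13.7 - 14.32)²/330 = 0.001169 W
  P_R10 = (13.26 - 8.924)²/33 = 0.5695 W
  P_R11 = (13.26 - 14.32)²/8.2 = 0.1364 W
  P_R12 = (7.619 - 8.924)²/91 = 0.01871 W
  P_R13 = (14.32 - 0)²/47 = 4.361 W
P_total = P_R1 + P_R2 + P_R3 + P_R4 + P_R5 + P_R6 + P_R7 + P_R8 + P_R9 + P_R10 + P_R11 + P_R12 + P_R13 = 6.873 W

Final answer: 6.873 W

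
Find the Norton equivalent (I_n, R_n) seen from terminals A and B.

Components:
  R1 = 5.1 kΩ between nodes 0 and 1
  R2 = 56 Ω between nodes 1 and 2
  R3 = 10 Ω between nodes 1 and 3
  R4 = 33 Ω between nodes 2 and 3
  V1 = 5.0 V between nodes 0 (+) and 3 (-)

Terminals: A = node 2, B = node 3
Find the Thévenin equivalent first; then I_n = V_th/R_th and R_n = R_th.
Step 1 — V_th is the open-circuit voltage V_A - V_B (nothing connected across the terminals).
Nodal analysis, taking node 3 as the 0 V reference.
Source V1 fixes V_0 = 5 V.
KCL at each unknown node (sum of currents leaving = 0; resistances in Ω):
  Node 1: (V_1 - 5)/5100 + (V_1 - V_2)/56 + (V_1 - 0)/10 = 0
  Node 2: (V_2 - V_1)/56 + (V_2 - 0)/33 = 0
Collecting terms (coefficients in siemens):
  0.1181·V_1 - 0.01786·V_2 = 0.0009804
  0.04816·V_2 - 0.01786·V_1 = 0
Determinant D = (0.1181)(0.04816) - (-0.01786)(-0.01786) = 0.005367
V_1 = [(0.0009804)(0.04816) - (-0.01786)(0)]/D = 0.008798 V
V_2 = [(0.1181)(0) - (0.0009804)(-0.01786)]/D = 0.003262 V
V_th = V_2 - V_3 = 0.003262 - 0 = 0.003262 V
Step 2 — R_th: zero the source — replace V1 by a short circuit (node 3 merges into node 0) — and find the resistance seen between A (node 2) and B (node 0).
Reduce the network between node 2 (A) and node 0 (B) by series/parallel combination:
  Rp1 = R1 ‖ R3 (parallel, both between nodes 0 and 1) = 1/(1/5100 + 1/10) = 9.98 Ω
  Rs1 = R2 + Rp1 (series, joined only at node 1) = 56 + 9.98 = 65.98 Ω
  Rp2 = R4 ‖ Rs1 (parallel, both between nodes 0 and 2) = 1/(1/33 + 1/65.98) = 22 Ω
R_th = 22 Ω
I_n = V_th/R_th = 0.003262/22 = 0.0001483 A, and R_n = R_th = 22 Ω

Final answer: I_n = 0.0001483 A, R_n = 22 Ω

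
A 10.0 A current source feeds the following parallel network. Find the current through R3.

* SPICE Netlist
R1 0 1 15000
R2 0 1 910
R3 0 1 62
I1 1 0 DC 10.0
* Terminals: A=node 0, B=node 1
All resistors sit directly between nodes 0 and 1, so they are in parallel and share one voltage V; the full source current 10 A splits among them.
1/R_par = 1/15000 + 1/910 + 1/62 = 0.01729 S  =>  R_par = 57.82 Ω
V = I × R_par = 10 × 57.82 = 578.2 V
I_R3 = V/R3 = 578.2/62 = 9.326 A

Final answer: 9.326 A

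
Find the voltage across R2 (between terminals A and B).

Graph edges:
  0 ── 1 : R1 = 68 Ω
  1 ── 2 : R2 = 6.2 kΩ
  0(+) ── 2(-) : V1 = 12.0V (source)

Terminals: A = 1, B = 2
R1 and R2 are in series across V1 (node 0 → node 1 → node 2), and the output A–B is taken across R2, so this is a voltage divider.
Series current: I = V1/(R1 + R2) = 12/(68 + 6200) = 12/6268 = 0.001914 A
V_R2 = I × R2 = V1 × R2/(R1 + R2) = 12 × 6200/6268 = 11.87 V

Final answer: 11.87 V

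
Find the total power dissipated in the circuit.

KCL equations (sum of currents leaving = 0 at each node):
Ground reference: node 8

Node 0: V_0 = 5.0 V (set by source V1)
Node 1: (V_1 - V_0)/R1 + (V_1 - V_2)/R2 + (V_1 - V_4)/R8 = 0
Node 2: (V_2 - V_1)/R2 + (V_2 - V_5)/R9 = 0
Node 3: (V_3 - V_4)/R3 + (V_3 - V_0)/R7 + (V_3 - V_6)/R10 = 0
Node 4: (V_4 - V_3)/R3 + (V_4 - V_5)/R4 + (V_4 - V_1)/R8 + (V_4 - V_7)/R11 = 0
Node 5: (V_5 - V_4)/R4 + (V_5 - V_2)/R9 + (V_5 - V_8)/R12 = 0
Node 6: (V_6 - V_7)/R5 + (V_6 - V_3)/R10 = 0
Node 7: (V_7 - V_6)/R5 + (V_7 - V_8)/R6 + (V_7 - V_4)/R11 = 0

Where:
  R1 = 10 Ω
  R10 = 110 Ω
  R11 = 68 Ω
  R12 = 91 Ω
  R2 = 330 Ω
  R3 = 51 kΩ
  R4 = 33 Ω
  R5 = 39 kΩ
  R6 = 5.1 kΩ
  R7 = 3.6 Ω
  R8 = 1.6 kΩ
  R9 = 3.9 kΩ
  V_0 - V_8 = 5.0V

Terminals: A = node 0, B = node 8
Nodal analysis, taking node 8 as the 0 V reference.
Source V1 fixes V_0 = 5 V.
KCL at each unknown node (sum of currents leaving = 0; resistances in Ω):
  Node 1: (V_1 - 5)/10 + (V_1 - V_2)/330 + (V_1 - V_4)/1600 = 0
  Node 2: (V_2 - V_1)/330 + (V_2 - V_5)/3900 = 0
  Node 3: (V_3 - V_4)/51000 + (V_3 - 5)/3.6 + (V_3 - V_6)/110 = 0
  Node 4: (V_4 - V_3)/51000 + (V_4 - V_5)/33 + (V_4 - V_1)/1600 + (V_4 - V_7)/68 = 0
  Node 5: (V_5 - V_4)/33 + (V_5 - V_2)/3900 + (V_5 - 0)/91 = 0
  Node 6: (V_6 - V_7)/39000 + (V_6 - V_3)/110 = 0
  Node 7: (V_7 - V_6)/39000 + (V_7 - 0)/5100 + (V_7 - V_4)/68 = 0
Collecting terms (coefficients in siemens):
  0.1037·V_1 - 0.00303·V_2 - 0.000625·V_4 = 0.5
  0.003287·V_2 - 0.00303·V_1 - 0.0002564·V_5 = 0
  0.2869·V_3 - 0.00001961·V_4 - 0.009091·V_6 = 1.389
  0.04565·V_4 - 0.000625·V_1 - 0.00001961·V_3 - 0.0303·V_5 - 0.01471·V_7 = 0
  0.04155·V_5 - 0.0002564·V_2 - 0.0303·V_4 = 0
  0.009117·V_6 - 0.009091·V_3 - 0.00002564·V_7 = 0
  0.01493·V_7 - 0.01471·V_4 - 0.00002564·V_6 = 0
Solving these 7 simultaneous equations (Gaussian elimination) gives:
  V_1 = 4.961 V, V_2 = 4.602 V, V_3 = 4.999 V, V_4 = 0.4617 V
  V_5 = 0.3652 V, V_6 = 4.987 V, V_7 = 0.4634 V
Power in each resistor, P = (ΔV)²/R:
  P_R1 = (5 - 4.961)²/10 = 0.000152 W
  P_R2 = (4.961 - 4.602)²/330 = 0.0003896 W
  P_R3 = (4.999 - 0.4617)²/51000 = 0.0004037 W
  P_R4 = (0.4617 - 0.3652)²/33 = 0.0002826 W
  P_R5 = (4.987 - 0.4634)²/39000 = 0.0005246 W
  P_R6 = (0.4634 - 0)²/5100 = 0.00004211 W
  P_R7 = (5 - 4.999)²/3.6 = 0.0000001512 W
  P_R8 = (4.961 - 0.4617)²/1600 = 0.01265 W
  P_R9 = (4.602 - 0.3652)²/3900 = 0.004604 W
  P_R10 = (4.999 - 4.987)²/110 = 0.00000148 W
  P_R11 = (0.4617 - 0.4634)²/68 = 0.00000004287 W
  P_R12 = (0.3652 - 0)²/91 = 0.001465 W
P_total = P_R1 + P_R2 + P_R3 + P_R4 + P_R5 + P_R6 + P_R7 + P_R8 + P_R9 + P_R10 + P_R11 + P_R12 = 0.02052 W

Final answer: 0.02052 W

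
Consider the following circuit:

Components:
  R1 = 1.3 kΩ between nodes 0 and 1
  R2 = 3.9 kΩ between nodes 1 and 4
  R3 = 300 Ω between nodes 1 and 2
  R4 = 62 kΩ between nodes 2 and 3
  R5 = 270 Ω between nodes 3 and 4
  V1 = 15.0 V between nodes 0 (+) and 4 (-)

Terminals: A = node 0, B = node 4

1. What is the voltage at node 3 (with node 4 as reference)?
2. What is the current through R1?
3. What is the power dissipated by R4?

Nodal analysis, taking node 4 as the 0 V reference.
Source V1 fixes V_0 = 15 V.
KCL at each unknown node (sum of currents leaving = 0; resistances in Ω):
  Node 1: (V_1 - 15)/1300 + (V_1 - 0)/3900 + (V_1 - V_2)/300 = 0
  Node 2: (V_2 - V_1)/300 + (V_2 - V_3)/62000 = 0
  Node 3: (V_3 - V_2)/62000 + (V_3 - 0)/270 = 0
Collecting terms (coefficients in siemens):
  0.004359·V_1 - 0.003333·V_2 = 0.01154
  0.003349·V_2 - 0.003333·V_1 - 0.00001613·V_3 = 0
  0.00372·V_3 - 0.00001613·V_2 = 0
Solving these 3 simultaneous equations (Gaussian elimination) gives:
  V_1 = 11.08 V, V_2 = 11.02 V, V_3 = 0.0478 V
Part 1:
  Read off the nodal solution: V_3 = 0.0478 V
Part 2:
  I_R1 = (V_0 - V_1)/R1 = (15 - 11.08)/1300 = 0.003017 A
  Magnitude: I_R1 = 0.003017 A
Part 3:
  I_R4 = (V_2 - V_3)/R4 = (11.02 - 0.0478)/62000 = 0.000177 A
  P_R4 = I_R4² × R4 = (0.000177)² × 62000 = 0.001943 W

Final answers:
1. V_3 = 0.0478 V
2. I_R1 = 0.003017 A
3. P_R4 = 0.001943 W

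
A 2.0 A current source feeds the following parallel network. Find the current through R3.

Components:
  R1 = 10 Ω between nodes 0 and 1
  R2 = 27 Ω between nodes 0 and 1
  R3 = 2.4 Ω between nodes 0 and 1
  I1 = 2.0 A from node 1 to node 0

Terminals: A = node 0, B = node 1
All resistors sit directly between nodes 0 and 1, so they are in parallel and share one voltage V; the full source current 2 A splits among them.
1/R_par = 1/10 + 1/27 + 1/2.4 = 0.5537 S  =>  R_par = 1.806 Ω
V = I × R_par = 2 × 1.806 = 3.612 V
I_R3 = V/R3 = 3.612/2.4 = 1.505 A

Final answer: 1.505 A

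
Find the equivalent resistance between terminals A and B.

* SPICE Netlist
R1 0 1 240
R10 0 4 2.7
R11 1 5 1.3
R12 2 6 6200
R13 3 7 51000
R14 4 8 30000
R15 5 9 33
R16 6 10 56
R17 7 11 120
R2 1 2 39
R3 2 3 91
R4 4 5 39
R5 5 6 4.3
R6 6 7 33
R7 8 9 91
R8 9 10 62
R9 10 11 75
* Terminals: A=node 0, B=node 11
The network is not a plain series/parallel combination. Inject a 1 A test current into terminal A (node 0) and return it from terminal B (node 11); then R_eq = V_A / (1 A).
Nodal analysis, taking node 11 as the 0 V reference.
Current source I_test pushes 1 A into node 0 and draws it out of node 11.
KCL at each unknown node (sum of currents leaving = 0; resistances in Ω):
  Node 0: (V_0 - V_1)/240 + (V_0 - V_4)/2.7 - 1 = 0
  Node 1: (V_1 - V_0)/240 + (V_1 - V_2)/39 + (V_1 - V_5)/1.3 = 0
  Node 2: (V_2 - V_1)/39 + (V_2 - V_3)/91 + (V_2 - V_6)/6200 = 0
  Node 3: (V_3 - V_2)/91 + (V_3 - V_7)/51000 = 0
  Node 4: (V_4 - V_0)/2.7 + (V_4 - V_5)/39 + (V_4 - V_8)/30000 = 0
  Node 5: (V_5 - V_1)/1.3 + (V_5 - V_4)/39 + (V_5 - V_6)/4.3 + (V_5 - V_9)/33 = 0
  Node 6: (V_6 - V_2)/6200 + (V_6 - V_5)/4.3 + (V_6 - V_7)/33 + (V_6 - V_10)/56 = 0
  Node 7: (V_7 - V_3)/51000 + (V_7 - V_6)/33 + (V_7 - 0)/120 = 0
  Node 8: (V_8 - V_4)/30000 + (V_8 - V_9)/91 = 0
  Node 9: (V_9 - V_5)/33 + (V_9 - V_8)/91 + (V_9 - V_10)/62 = 0
  Node 10: (V_10 - V_6)/56 + (V_10 - V_9)/62 + (V_10 - 0)/75 = 0
Collecting terms (coefficients in siemens):
  0.3745·V_0 - 0.004167·V_1 - 0.3704·V_4 = 1
  0.799·V_1 - 0.004167·V_0 - 0.02564·V_2 - 0.7692·V_5 = 0
  0.03679·V_2 - 0.02564·V_1 - 0.01099·V_3 - 0.0001613·V_6 = 0
  0.01101·V_3 - 0.01099·V_2 - 0.00001961·V_7 = 0
  0.396·V_4 - 0.3704·V_0 - 0.02564·V_5 - 0.00003333·V_8 = 0
  1.058·V_5 - 0.7692·V_1 - 0.02564·V_4 - 0.2326·V_6 - 0.0303·V_9 = 0
  0.2809·V_6 - 0.0001613·V_2 - 0.2326·V_5 - 0.0303·V_7 - 0.01786·V_10 = 0
  0.03866·V_7 - 0.00001961·V_3 - 0.0303·V_6 = 0
  0.01102·V_8 - 0.00003333·V_4 - 0.01099·V_9 = 0
  0.05742·V_9 - 0.0303·V_5 - 0.01099·V_8 - 0.01613·V_10 = 0
  0.04732·V_10 - 0.01786·V_6 - 0.01613·V_9 = 0
Solving these 11 simultaneous equations (Gaussian elimination) gives:
  V_0 = 102.1 V, V_1 = 66.81 V, V_2 = 66.78 V, V_3 = 66.74 V
  V_4 = 99.83 V, V_5 = 66.62 V, V_6 = 63.35 V, V_7 = 49.7 V
  V_8 = 58.89 V, V_9 = 58.77 V, V_10 = 43.94 V
R_eq = V_0 / 1 A = 102.1 Ω

Final answer: 102.1 Ω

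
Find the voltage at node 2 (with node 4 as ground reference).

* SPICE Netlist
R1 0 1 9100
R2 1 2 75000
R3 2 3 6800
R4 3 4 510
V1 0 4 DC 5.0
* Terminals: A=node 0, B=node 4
Nodal analysis, taking node 4 as the 0 V reference.
Source V1 fixes V_0 = 5 V.
KCL at each unknown node (sum of currents leaving = 0; resistances in Ω):
  Node 1: (V_1 - 5)/9100 + (V_1 - V_2)/75000 = 0
  Node 2: (V_2 - V_1)/75000 + (V_2 - V_3)/6800 = 0
  Node 3: (V_3 - V_2)/6800 + (V_3 - 0)/510 = 0
Collecting terms (coefficients in siemens):
  0.0001232·V_1 - 0.00001333·V_2 = 0.0005495
  0.0001604·V_2 - 0.00001333·V_1 - 0.0001471·V_3 = 0
  0.002108·V_3 - 0.0001471·V_2 = 0
Solving these 3 simultaneous equations (Gaussian elimination) gives:
  V_1 = 4.502 V, V_2 = 0.3998 V, V_3 = 0.0279 V
The requested potential is V_2 = 0.3998 V.

Final answer: V_2 = 0.3998 V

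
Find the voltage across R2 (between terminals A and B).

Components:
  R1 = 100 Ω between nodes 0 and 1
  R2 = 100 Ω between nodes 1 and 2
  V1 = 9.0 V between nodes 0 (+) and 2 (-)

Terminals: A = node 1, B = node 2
R1 and R2 are in series across V1 (node 0 → node 1 → node 2), and the output A–B is taken across R2, so this is a voltage divider.
Series current: I = V1/(R1 + R2) = 9/(100 + 100) = 9/200 = 0.045 A
V_R2 = I × R2 = V1 × R2/(R1 + R2) = 9 × 100/200 = 4.5 V

Final answer: 4.5 V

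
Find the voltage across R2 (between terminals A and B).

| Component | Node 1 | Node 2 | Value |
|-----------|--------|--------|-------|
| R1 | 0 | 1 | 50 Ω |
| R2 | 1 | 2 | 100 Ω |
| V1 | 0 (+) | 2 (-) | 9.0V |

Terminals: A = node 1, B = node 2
R1 and R2 are in series across V1 (node 0 → node 1 → node 2), and the output A–B is taken across R2, so this is a voltage divider.
Series current: I = V1/(R1 + R2) = 9/(50 + 100) = 9/150 = 0.06 A
V_R2 = I × R2 = V1 × R2/(R1 + R2) = 9 × 100/150 = 6 V

Final answer: 6 V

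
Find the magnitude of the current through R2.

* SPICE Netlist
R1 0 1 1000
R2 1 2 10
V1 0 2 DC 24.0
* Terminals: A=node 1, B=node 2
Nodal analysis, taking node 2 as the 0 V reference.
Source V1 fixes V_0 = 24 V.
KCL at each unknown node (sum of currents leaving = 0; resistances in Ω):
  Node 1: (V_1 - 24)/1000 + (V_1 - 0)/10 = 0
Collecting terms: 0.101 × V_1 = 0.024  =>  V_1 = 0.2376 V
I_R2 = (V_1 - V_2)/R2 = (0.2376 - 0)/10 = 0.02376 A
|I_R2| = 0.02376 A

Final answer: |I_R2| = 0.02376 A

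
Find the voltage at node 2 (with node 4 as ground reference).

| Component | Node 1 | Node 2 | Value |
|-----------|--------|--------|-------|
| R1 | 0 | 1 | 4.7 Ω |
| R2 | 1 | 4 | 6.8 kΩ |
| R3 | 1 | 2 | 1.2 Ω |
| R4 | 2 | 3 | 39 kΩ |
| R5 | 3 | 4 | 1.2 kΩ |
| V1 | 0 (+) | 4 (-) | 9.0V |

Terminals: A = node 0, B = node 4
Nodal analysis, taking node 4 as the 0 V reference.
Source V1 fixes V_0 = 9 V.
KCL at each unknown node (sum of currents leaving = 0; resistances in Ω):
  Node 1: (V_1 - 9)/4.7 + (V_1 - 0)/6800 + (V_1 - V_2)/1.2 = 0
  Node 2: (V_2 - V_1)/1.2 + (V_2 - V_3)/39000 = 0
  Node 3: (V_3 - V_2)/39000 + (V_3 - 0)/1200 = 0
Collecting terms (coefficients in siemens):
  1.046·V_1 - 0.8333·V_2 = 1.915
  0.8334·V_2 - 0.8333·V_1 - 0.00002564·V_3 = 0
  0.000859·V_3 - 0.00002564·V_2 = 0
Solving these 3 simultaneous equations (Gaussian elimination) gives:
  V_1 = 8.993 V, V_2 = 8.992 V, V_3 = 0.2684 V
The requested potential is V_2 = 8.992 V.

Final answer: V_2 = 8.992 V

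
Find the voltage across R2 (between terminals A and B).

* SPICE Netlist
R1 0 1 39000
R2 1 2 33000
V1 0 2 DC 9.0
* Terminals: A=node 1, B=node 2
R1 and R2 are in series across V1 (node 0 → node 1 → node 2), and the output A–B is taken across R2, so this is a voltage divider.
Series current: I = V1/(R1 + R2) = 9/(39000 + 33000) = 9/72000 = 0.000125 A
V_R2 = I × R2 = V1 × R2/(R1 + R2) = 9 × 33000/72000 = 4.125 V

Final answer: 4.125 V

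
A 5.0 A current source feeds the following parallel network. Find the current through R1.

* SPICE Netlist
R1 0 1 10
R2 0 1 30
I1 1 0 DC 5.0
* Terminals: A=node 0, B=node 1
All resistors sit directly between nodes 0 and 1, so they are in parallel and share one voltage V; the full source current 5 A splits among them.
1/R_par = 1/10 + 1/30 = 0.1333 S  =>  R_par = 7.5 Ω
V = I × R_par = 5 × 7.5 = 37.5 V
I_R1 = V/R1 = 37.5/10 = 3.75 A

Final answer: 3.75 A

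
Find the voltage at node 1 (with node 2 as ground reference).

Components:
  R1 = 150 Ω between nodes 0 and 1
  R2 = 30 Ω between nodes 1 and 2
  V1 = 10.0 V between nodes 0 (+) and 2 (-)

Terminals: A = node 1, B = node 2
Nodal analysis, taking node 2 as the 0 V reference.
Source V1 fixes V_0 = 10 V.
KCL at each unknown node (sum of currents leaving = 0; resistances in Ω):
  Node 1: (V_1 - 10)/150 + (V_1 - 0)/30 = 0
Collecting terms: 0.04 × V_1 = 0.06667  =>  V_1 = 1.667 V
The requested potential is V_1 = 1.667 V.

Final answer: V_1 = 1.667 V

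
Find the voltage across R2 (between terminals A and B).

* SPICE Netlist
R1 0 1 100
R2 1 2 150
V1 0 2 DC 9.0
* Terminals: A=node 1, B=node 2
R1 and R2 are in series across V1 (node 0 → node 1 → node 2), and the output A–B is taken across R2, so this is a voltage divider.
Series current: I = V1/(R1 + R2) = 9/(100 + 150) = 9/250 = 0.036 A
V_R2 = I × R2 = V1 × R2/(R1 + R2) = 9 × 150/250 = 5.4 V

Final answer: 5.4 V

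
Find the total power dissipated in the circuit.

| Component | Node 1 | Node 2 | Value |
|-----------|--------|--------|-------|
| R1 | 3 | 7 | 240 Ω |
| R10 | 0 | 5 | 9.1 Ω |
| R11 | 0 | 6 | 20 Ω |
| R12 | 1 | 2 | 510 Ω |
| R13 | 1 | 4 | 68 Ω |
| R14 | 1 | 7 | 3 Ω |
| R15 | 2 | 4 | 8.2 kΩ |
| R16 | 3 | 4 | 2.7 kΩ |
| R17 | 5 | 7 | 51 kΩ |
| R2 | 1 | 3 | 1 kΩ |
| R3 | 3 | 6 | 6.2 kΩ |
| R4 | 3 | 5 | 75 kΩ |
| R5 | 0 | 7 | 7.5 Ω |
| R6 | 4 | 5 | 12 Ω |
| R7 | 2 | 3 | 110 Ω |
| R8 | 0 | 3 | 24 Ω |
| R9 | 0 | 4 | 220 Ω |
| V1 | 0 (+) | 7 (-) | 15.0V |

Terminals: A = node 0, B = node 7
Nodal analysis, taking node 7 as the 0 V reference.
Source V1 fixes V_0 = 15 V.
KCL at each unknown node (sum of currents leaving = 0; resistances in Ω):
  Node 1: (V_1 - V_3)/1000 + (V_1 - V_2)/510 + (V_1 - V_4)/68 + (V_1 - 0)/3 = 0
  Node 2: (V_2 - V_3)/110 + (V_2 - V_1)/510 + (V_2 - V_4)/8200 = 0
  Node 3: (V_3 - 0)/240 + (V_3 - V_1)/1000 + (V_3 - V_6)/6200 + (V_3 - V_5)/75000 + (V_3 - V_2)/110 + (V_3 - 15)/24 + (V_3 - V_4)/2700 = 0
  Node 4: (V_4 - V_5)/12 + (V_4 - 15)/220 + (V_4 - V_1)/68 + (V_4 - V_2)/8200 + (V_4 - V_3)/2700 = 0
  Node 5: (V_5 - V_3)/75000 + (V_5 - V_4)/12 + (V_5 - 15)/9.1 + (V_5 - 0)/51000 = 0
  Node 6: (V_6 - V_3)/6200 + (V_6 - 15)/20 = 0
Collecting terms (coefficients in siemens):
  0.351·V_1 - 0.001961·V_2 - 0.001·V_3 - 0.01471·V_4 = 0
  0.01117·V_2 - 0.001961·V_1 - 0.009091·V_3 - 0.000122·V_4 = 0
  0.05647·V_3 - 0.001·V_1 - 0.009091·V_2 - 0.0003704·V_4 - 0.00001333·V_5 - 0.0001613·V_6 = 0.625
  0.1031·V_4 - 0.01471·V_1 - 0.000122·V_2 - 0.0003704·V_3 - 0.08333·V_5 = 0.06818
  0.1933·V_5 - 0.00001333·V_3 - 0.08333·V_4 = 1.648
  0.05016·V_6 - 0.0001613·V_3 = 0.75
Solving these 6 simultaneous equations (Gaussian elimination) gives:
  V_1 = 0.5923 V, V_2 = 10.76 V, V_3 = 12.93 V, V_4 = 11.82 V
  V_5 = 13.63 V, V_6 = 14.99 V
Power in each resistor, P = (ΔV)²/R:
  P_R1 = (12.93 - 0)²/240 = 0.697 W
  P_R2 = (0.5923 - 12.93)²/1000 = 0.1523 W
  P_R3 = (12.93 - 14.99)²/6200 = 0.0006843 W
  P_R4 = (12.93 - 13.63)²/75000 = 0.000006438 W
  P_R5 = (15 - 0)²/7.5 = 30 W
  P_R6 = (11.82 - 13.63)²/12 = 0.2716 W
  P_R7 = (10.76 - 12.93)²/110 = 0.04312 W
  P_R8 = (15 - 12.93)²/24 = 0.1779 W
  P_R9 = (15 - 11.82)²/220 = 0.04587 W
  P_R10 = (15 - 13.63)²/9.1 = 0.2067 W
  P_R11 = (15 - 14.99)²/20 = 0.000002207 W
  P_R12 = (0.5923 - 10.76)²/510 = 0.2025 W
  P_R13 = (0.5923 - 11.82)²/68 = 1.855 W
  P_R14 = (0.5923 - 0)²/3 = 0.1169 W
  P_R15 = (10.76 - 11.82)²/8200 = 0.0001389 W
  P_R16 = (12.93 - 11.82)²/2700 = 0.0004567 W
  P_R17 = (13.63 - 0)²/51000 = 0.003642 W
P_total = P_R1 + P_R2 + P_R3 + P_R4 + P_R5 + P_R6 + P_R7 + P_R8 + P_R9 + P_R10 + P_R11 + P_R12 + P_R13 + P_R14 + P_R15 + P_R16 + P_R17 = 33.77 W

Final answer: 33.77 W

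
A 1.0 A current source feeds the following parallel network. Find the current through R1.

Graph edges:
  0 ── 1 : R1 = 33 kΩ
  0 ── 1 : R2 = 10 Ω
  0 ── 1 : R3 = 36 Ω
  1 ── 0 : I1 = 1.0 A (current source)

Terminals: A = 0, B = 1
All resistors sit directly between nodes 0 and 1, so they are in parallel and share one voltage V; the full source current 1 A splits among them.
1/R_par = 1/33000 + 1/10 + 1/36 = 0.1278 S  =>  R_par = 7.824 Ω
V = I × R_par = 1 × 7.824 = 7.824 V
I_R1 = V/R1 = 7.824/33000 = 0.0002371 A

Final answer: 0.0002371 A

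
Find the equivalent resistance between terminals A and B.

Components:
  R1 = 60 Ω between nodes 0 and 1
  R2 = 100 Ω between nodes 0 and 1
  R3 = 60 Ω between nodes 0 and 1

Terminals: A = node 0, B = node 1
Reduce the network between node 0 (A) and node 1 (B) by series/parallel combination:
  Rp1 = R1 ‖ R2 ‖ R3 (parallel, all between nodes 0 and 1) = 1/(1/60 + 1/100 + 1/60) = 23.08 Ω
R_eq = 23.08 Ω

Final answer: 23.08 Ω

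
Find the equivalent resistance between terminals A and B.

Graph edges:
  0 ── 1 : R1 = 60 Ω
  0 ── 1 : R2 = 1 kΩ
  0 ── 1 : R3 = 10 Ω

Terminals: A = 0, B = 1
Reduce the network between node 0 (A) and node 1 (B) by series/parallel combination:
  Rp1 = R1 ‖ R2 ‖ R3 (parallel, all between nodes 0 and 1) = 1/(1/60 + 1/1000 + 1/10) = 8.499 Ω
R_eq = 8.499 Ω

Final answer: 8.499 Ω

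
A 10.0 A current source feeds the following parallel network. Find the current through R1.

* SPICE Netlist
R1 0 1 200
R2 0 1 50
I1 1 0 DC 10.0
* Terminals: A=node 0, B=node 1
All resistors sit directly between nodes 0 and 1, so they are in parallel and share one voltage V; the full source current 10 A splits among them.
1/R_par = 1/200 + 1/50 = 0.025 S  =>  R_par = 40 Ω
V = I × R_par = 10 × 40 = 400 V
I_R1 = V/R1 = 400/200 = 2 A

Final answer: 2 A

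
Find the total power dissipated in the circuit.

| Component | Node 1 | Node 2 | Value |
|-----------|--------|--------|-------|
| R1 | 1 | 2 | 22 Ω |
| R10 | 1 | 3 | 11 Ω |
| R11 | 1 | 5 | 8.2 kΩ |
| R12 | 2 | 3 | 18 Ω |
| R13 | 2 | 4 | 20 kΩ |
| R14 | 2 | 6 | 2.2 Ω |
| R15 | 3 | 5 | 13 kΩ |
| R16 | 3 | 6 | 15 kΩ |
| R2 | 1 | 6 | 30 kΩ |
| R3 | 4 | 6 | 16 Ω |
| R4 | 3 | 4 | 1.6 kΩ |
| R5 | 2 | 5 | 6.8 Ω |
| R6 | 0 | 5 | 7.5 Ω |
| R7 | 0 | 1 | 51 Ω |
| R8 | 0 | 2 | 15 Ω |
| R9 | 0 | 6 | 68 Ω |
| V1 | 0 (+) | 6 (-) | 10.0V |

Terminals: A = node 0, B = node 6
Nodal analysis, taking node 6 as the 0 V reference.
Source V1 fixes V_0 = 10 V.
KCL at each unknown node (sum of currents leaving = 0; resistances in Ω):
  Node 1: (V_1 - V_2)/22 + (V_1 - 0)/30000 + (V_1 - 10)/51 + (V_1 - V_3)/11 + (V_1 - V_5)/8200 = 0
  Node 2: (V_2 - V_1)/22 + (V_2 - V_5)/6.8 + (V_2 - 10)/15 + (V_2 - V_3)/18 + (V_2 - V_4)/20000 + (V_2 - 0)/2.2 = 0
  Node 3: (V_3 - V_4)/1600 + (V_3 - V_1)/11 + (V_3 - V_2)/18 + (V_3 - V_5)/13000 + (V_3 - 0)/15000 = 0
  Node 4: (V_4 - 0)/16 + (V_4 - V_3)/1600 + (V_4 - V_2)/20000 = 0
  Node 5: (V_5 - V_2)/6.8 + (V_5 - 10)/7.5 + (V_5 - V_1)/8200 + (V_5 - V_3)/13000 = 0
Collecting terms (coefficients in siemens):
  0.1561·V_1 - 0.04545·V_2 - 0.09091·V_3 - 0.000122·V_5 = 0.1961
  0.7693·V_2 - 0.04545·V_1 - 0.05556·V_3 - 0.00005·V_4 - 0.1471·V_5 = 0.6667
  0.1472·V_3 - 0.09091·V_1 - 0.05556·V_2 - 0.000625·V_4 - 0.00007692·V_5 = 0
  0.06317·V_4 - 0.00005·V_2 - 0.000625·V_3 = 0
  0.2806·V_5 - 0.000122·V_1 - 0.1471·V_2 - 0.00007692·V_3 = 1.333
Solving these 5 simultaneous equations (Gaussian elimination) gives:
  V_1 = 3.971 V, V_2 = 2.507 V, V_3 = 3.401 V, V_4 = 0.03563 V
  V_5 = 6.068 V
Power in each resistor, P = (ΔV)²/R:
  P_R1 = (3.971 - 2.507)²/22 = 0.09742 W
  P_R2 = (3.971 - 0)²/30000 = 0.0005255 W
  P_R3 = (0.03563 - 0)²/16 = 0.00007934 W
  P_R4 = (3.401 - 0.03563)²/1600 = 0.007078 W
  P_R5 = (2.507 - 6.068)²/6.8 = 1.865 W
  P_R6 = (10 - 6.068)²/7.5 = 2.061 W
  P_R7 = (10 - 3.971)²/51 = 0.7128 W
  P_R8 = (10 - 2.507)²/15 = 3.743 W
  P_R9 = (10 - 0)²/68 = 1.471 W
  P_R10 = (3.971 - 3.401)²/11 = 0.02952 W
  P_R11 = (3.971 - 6.068)²/8200 = 0.0005366 W
  P_R12 = (2.507 - 3.401)²/18 = 0.04442 W
  P_R13 = (2.507 - 0.03563)²/20000 = 0.0003053 W
  P_R14 = (2.507 - 0)²/2.2 = 2.856 W
  P_R15 = (3.401 - 6.068)²/13000 = 0.0005473 W
  P_R16 = (3.401 - 0)²/15000 = 0.0007711 W
P_total = P_R1 + P_R2 + P_R3 + P_R4 + P_R5 + P_R6 + P_R7 + P_R8 + P_R9 + P_R10 + P_R11 + P_R12 + P_R13 + P_R14 + P_R15 + P_R16 = 12.89 W

Final answer: 12.89 W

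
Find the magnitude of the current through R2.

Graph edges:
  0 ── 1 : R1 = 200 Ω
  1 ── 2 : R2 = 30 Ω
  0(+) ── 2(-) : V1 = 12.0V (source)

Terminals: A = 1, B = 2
Nodal analysis, taking node 2 as the 0 V reference.
Source V1 fixes V_0 = 12 V.
KCL at each unknown node (sum of currents leaving = 0; resistances in Ω):
  Node 1: (V_1 - 12)/200 + (V_1 - 0)/30 = 0
Collecting terms: 0.03833 × V_1 = 0.06  =>  V_1 = 1.565 V
I_R2 = (V_1 - V_2)/R2 = (1.565 - 0)/30 = 0.05217 A
|I_R2| = 0.05217 A

Final answer: |I_R2| = 0.05217 A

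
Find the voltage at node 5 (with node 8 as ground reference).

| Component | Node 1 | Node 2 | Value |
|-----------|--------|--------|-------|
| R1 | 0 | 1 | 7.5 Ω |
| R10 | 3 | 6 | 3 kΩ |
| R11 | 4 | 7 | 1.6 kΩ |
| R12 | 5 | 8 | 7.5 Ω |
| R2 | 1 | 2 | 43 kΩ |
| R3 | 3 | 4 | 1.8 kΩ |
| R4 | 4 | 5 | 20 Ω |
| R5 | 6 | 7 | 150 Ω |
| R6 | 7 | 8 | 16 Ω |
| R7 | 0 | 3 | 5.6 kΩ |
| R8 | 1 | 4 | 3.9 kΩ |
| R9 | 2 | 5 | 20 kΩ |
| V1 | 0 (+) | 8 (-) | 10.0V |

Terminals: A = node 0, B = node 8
Nodal analysis, taking node 8 as the 0 V reference.
Source V1 fixes V_0 = 10 V.
KCL at each unknown node (sum of currents leaving = 0; resistances in Ω):
  Node 1: (V_1 - 10)/7.5 + (V_1 - V_2)/43000 + (V_1 - V_4)/3900 = 0
  Node 2: (V_2 - V_1)/43000 + (V_2 - V_5)/20000 = 0
  Node 3: (V_3 - V_4)/1800 + (V_3 - 10)/5600 + (V_3 - V_6)/3000 = 0
  Node 4: (V_4 - V_3)/1800 + (V_4 - V_5)/20 + (V_4 - V_1)/3900 + (V_4 - V_7)/1600 = 0
  Node 5: (V_5 - V_4)/20 + (V_5 - V_2)/20000 + (V_5 - 0)/7.5 = 0
  Node 6: (V_6 - V_7)/150 + (V_6 - V_3)/3000 = 0
  Node 7: (V_7 - V_6)/150 + (V_7 - 0)/16 + (V_7 - V_4)/1600 = 0
Collecting terms (coefficients in siemens):
  0.1336·V_1 - 0.00002326·V_2 - 0.0002564·V_4 = 1.333
  0.00007326·V_2 - 0.00002326·V_1 - 0.00005·V_5 = 0
  0.001067·V_3 - 0.0005556·V_4 - 0.0003333·V_6 = 0.001786
  0.05144·V_4 - 0.0002564·V_1 - 0.0005556·V_3 - 0.05·V_5 - 0.000625·V_7 = 0
  0.1834·V_5 - 0.00005·V_2 - 0.05·V_4 = 0
  0.007·V_6 - 0.0003333·V_3 - 0.006667·V_7 = 0
  0.06979·V_7 - 0.000625·V_4 - 0.006667·V_6 = 0
Solving these 7 simultaneous equations (Gaussian elimination) gives:
  V_1 = 9.98 V, V_2 = 3.186 V, V_3 = 1.751 V, V_4 = 0.09473 V
  V_5 = 0.0267 V, V_6 = 0.09262 V, V_7 = 0.009696 V
The requested potential is V_5 = 0.0267 V.

Final answer: V_5 = 0.0267 V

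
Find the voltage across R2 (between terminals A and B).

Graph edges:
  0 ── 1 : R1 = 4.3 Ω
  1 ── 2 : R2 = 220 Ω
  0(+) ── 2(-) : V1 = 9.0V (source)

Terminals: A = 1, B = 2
R1 and R2 are in series across V1 (node 0 → node 1 → node 2), and the output A–B is taken across R2, so this is a voltage divider.
Series current: I = V1/(R1 + R2) = 9/(4.3 + 220) = 9/224.3 = 0.04012 A
V_R2 = I × R2 = V1 × R2/(R1 + R2) = 9 × 220/224.3 = 8.827 V

Final answer: 8.827 V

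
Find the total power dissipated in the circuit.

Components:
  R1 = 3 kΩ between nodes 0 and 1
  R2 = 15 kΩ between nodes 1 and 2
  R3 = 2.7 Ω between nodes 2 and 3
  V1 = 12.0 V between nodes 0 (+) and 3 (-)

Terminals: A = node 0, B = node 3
Nodal analysis, taking node 3 as the 0 V reference.
Source V1 fixes V_0 = 12 V.
KCL at each unknown node (sum of currents leaving = 0; resistances in Ω):
  Node 1: (V_1 - 12)/3000 + (V_1 - V_2)/15000 = 0
  Node 2: (V_2 - V_1)/15000 + (V_2 - 0)/2.7 = 0
Collecting terms (coefficients in siemens):
  0.0004·V_1 - 0.00006667·V_2 = 0.004
  0.3704·V_2 - 0.00006667·V_1 = 0
Determinant D = (0.0004)(0.3704) - (-0.00006667)(-0.00006667) = 0.0001482
V_1 = [(0.004)(0.3704) - (-0.00006667)(0)]/D = 10 V
V_2 = [(0.0004)(0) - (0.004)(-0.00006667)]/D = 0.0018 V
Power in each resistor, P = (ΔV)²/R:
  P_R1 = (12 - 10)²/3000 = 0.001333 W
  P_R2 = (10 - 0.0018)²/15000 = 0.006665 W
  P_R3 = (0.0018 - 0)²/2.7 = 0.0000012 W
P_total = P_R1 + P_R2 + P_R3 = 0.007999 W

Final answer: 0.007999 W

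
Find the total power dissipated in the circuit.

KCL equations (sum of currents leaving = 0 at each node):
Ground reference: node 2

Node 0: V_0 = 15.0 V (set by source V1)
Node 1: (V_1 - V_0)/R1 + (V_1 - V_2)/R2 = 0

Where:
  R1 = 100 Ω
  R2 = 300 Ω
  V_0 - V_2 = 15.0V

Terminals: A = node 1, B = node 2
Nodal analysis, taking node 2 as the 0 V reference.
Source V1 fixes V_0 = 15 V.
KCL at each unknown node (sum of currents leaving = 0; resistances in Ω):
  Node 1: (V_1 - 15)/100 + (V_1 - 0)/300 = 0
Collecting terms: 0.01333 × V_1 = 0.15  =>  V_1 = 11.25 V
Power in each resistor, P = (ΔV)²/R:
  P_R1 = (15 - 11.25)²/100 = 0.1406 W
  P_R2 = (11.25 - 0)²/300 = 0.4219 W
P_total = P_R1 + P_R2 = 0.5625 W

Final answer: 0.5625 W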